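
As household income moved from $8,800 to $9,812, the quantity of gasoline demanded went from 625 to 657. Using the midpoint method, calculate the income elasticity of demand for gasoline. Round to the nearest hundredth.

%ΔQ = (657 − 625)/[(625+657)/2] = 32/641 ≈ 0.0499.
%ΔI = (9,812 − 8,800)/[(8,800+9,812)/2] = 1012/9306 ≈ 0.1087.
E_I = %ΔQ/%ΔI ≈ 0.46.
E_I ∈ (0,1): normal good (necessity).

0.46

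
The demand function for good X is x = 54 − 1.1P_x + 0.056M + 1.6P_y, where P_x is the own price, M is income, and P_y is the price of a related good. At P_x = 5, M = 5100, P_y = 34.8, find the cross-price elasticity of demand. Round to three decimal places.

Evaluating quantity at (P_x, M, P_y) gives x = 54 − 1.1(5) + 0.056(5100) + 1.6(34.8) = 54 − 5.5 + 285.6 + 55.68 = 389.78.
∂x/∂P_y = +1.6, so E_xy = 1.6·(34.8/389.78) ≈ 0.143.
E_xy > 0: the goods are substitutes.

0.143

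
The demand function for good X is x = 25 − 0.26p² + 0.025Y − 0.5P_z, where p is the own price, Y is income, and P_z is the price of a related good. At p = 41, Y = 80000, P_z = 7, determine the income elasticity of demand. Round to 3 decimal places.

1.262

Evaluating quantity at (p, Y, P_z) gives x = 25 − 0.26(41)² + 0.025(80000) − 0.5(7) = 25 − 437.06 + 2000 − 3.5 = 1584.44.
∂x/∂Y = +0.025, so E_I = 0.025·(80000/1584.44) ≈ 1.262.
E_I > 1: normal good (luxury).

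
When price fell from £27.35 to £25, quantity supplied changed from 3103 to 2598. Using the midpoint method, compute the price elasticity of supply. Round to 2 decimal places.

%ΔQ = (2598 − 3103)/[(3103 + 2598)/2] = -505/2850.5 ≈ -0.1772.
%Δp = (25 − 27.35)/[(27.35 + 25)/2] = -2.35/26.175 ≈ -0.0898.
Arc elasticity E = %ΔQ/%Δp ≈ -0.1772/-0.0898 ≈ 1.97.
|E| > 1: supply is elastic over this range.

1.97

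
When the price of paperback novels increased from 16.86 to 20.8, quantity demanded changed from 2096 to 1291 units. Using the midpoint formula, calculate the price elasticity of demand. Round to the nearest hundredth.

-2.27

%ΔQ = (1291 − 2096)/[(2096 + 1291)/2] = -805/1693.5 ≈ -0.4753.
%ΔP = (20.8 − 16.86)/[(16.86 + 20.8)/2] = 3.94/18.83 ≈ 0.2092.
Arc elasticity E = %ΔQ/%ΔP ≈ -0.4753/0.2092 ≈ -2.27.
|E| > 1: demand is elastic over this range.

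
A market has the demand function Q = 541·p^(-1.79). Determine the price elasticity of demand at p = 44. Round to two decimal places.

For a Cobb–Douglas (constant-elasticity) form Q = A·p^α·…, the elasticity with respect to p equals the exponent α at every point.
Here the exponent on p is -1.79, so the price elasticity of demand is -1.79.

-1.79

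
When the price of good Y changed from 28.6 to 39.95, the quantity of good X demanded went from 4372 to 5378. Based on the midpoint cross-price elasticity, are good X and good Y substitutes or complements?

substitutes

%ΔQ_x = (5378 − 4372)/[(4372+5378)/2] = 1006/4875 ≈ 0.2064.
%ΔP_y = (39.95 − 28.6)/[(28.6+39.95)/2] ≈ 0.3311.
E_xy = 0.2064/0.3311 ≈ 0.623.
E_xy > 0, so the goods are substitutes.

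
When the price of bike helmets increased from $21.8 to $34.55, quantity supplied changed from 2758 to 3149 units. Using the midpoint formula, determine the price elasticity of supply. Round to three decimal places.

%ΔQ = (3149 − 2758)/[(2758 + 3149)/2] = 391/2953.5 ≈ 0.1324.
%ΔP = (34.55 − 21.8)/[(21.8 + 34.55)/2] = 12.75/28.175 ≈ 0.4525.
Arc elasticity E = %ΔQ/%ΔP ≈ 0.1324/0.4525 ≈ 0.293.
|E| < 1: supply is inelastic over this range.

0.293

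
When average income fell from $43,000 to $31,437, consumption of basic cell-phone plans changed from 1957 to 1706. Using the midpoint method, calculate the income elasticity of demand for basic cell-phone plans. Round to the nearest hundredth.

0.44

%ΔQ = (1706 − 1957)/[(1957+1706)/2] = -251/1831.5 ≈ -0.1370.
%ΔI = (31,437 − 43,000)/[(43,000+31,437)/2] = -11563/37218.5 ≈ -0.3107.
E_I = %ΔQ/%ΔI ≈ 0.44.
E_I ∈ (0,1): normal good (necessity).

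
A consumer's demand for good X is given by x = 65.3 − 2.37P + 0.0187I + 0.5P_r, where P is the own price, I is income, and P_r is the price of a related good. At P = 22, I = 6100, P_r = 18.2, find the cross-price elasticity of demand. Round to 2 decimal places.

At the given point, x = 65.3 − 2.37(22) + 0.0187(6100) + 0.5(18.2) = 65.3 − 52.14 + 114.07 + 9.1 = 136.33.
∂x/∂P_r = +0.5, so E_xy = 0.5·(18.2/136.33) ≈ 0.07.
E_xy > 0: the goods are substitutes.

0.07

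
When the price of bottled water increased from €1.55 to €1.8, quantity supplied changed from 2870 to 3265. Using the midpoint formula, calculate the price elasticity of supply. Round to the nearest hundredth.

0.86

%ΔQ = (3265 − 2870)/[(2870 + 3265)/2] = 395/3067.5 ≈ 0.1288.
%ΔP = (1.8 − 1.55)/[(1.55 + 1.8)/2] = 0.25/1.675 ≈ 0.1493.
Arc elasticity E = %ΔQ/%ΔP ≈ 0.1288/0.1493 ≈ 0.86.
|E| < 1: supply is inelastic over this range.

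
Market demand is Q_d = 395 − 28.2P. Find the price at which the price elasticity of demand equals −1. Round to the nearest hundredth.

7.00

For linear demand Q_d = a − bP, E = −bP/(a − bP). |E| = 1 ⇒ bP = a − bP ⇒ P = a/(2b).
P = 395/(2·28.2) ≈ 7.00.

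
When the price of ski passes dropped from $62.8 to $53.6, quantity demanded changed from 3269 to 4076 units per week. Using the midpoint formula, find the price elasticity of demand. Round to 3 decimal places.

-1.390

%Δq = (4076 − 3269)/[(3269 + 4076)/2] = 807/3672.5 ≈ 0.2197.
%ΔP = (53.6 − 62.8)/[(62.8 + 53.6)/2] = -9.2/58.2 ≈ -0.1581.
Arc elasticity E = %Δq/%ΔP ≈ 0.2197/-0.1581 ≈ -1.390.
|E| > 1: demand is elastic over this range.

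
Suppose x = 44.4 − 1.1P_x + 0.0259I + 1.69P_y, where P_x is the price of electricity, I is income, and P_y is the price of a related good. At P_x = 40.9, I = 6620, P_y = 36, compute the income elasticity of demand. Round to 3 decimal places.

First evaluate x: 44.4 − 1.1(40.9) + 0.0259(6620) + 1.69(36) = 44.4 − 44.99 + 171.458 + 60.84 = 231.708.
∂x/∂I = +0.0259, so E_I = 0.0259·(6620/231.708) ≈ 0.740.
E_I ∈ (0,1): normal good (necessity).

0.740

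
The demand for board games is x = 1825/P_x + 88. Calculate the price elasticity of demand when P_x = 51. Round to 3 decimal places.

At P_x = 51, x = 123.7843.
dx/dP_x = −1825/P_x² = −0.7017.
Point elasticity E = (dx/dP_x)·(P_x/x) = -0.7017 × 51/123.7843 ≈ -0.289.
|E| < 1, so demand is inelastic at this price.

-0.289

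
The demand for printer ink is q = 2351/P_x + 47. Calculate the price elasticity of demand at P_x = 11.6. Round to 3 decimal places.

-0.812

At P_x = 11.6, q = 249.6724.
dq/dP_x = −2351/P_x² = −17.4718.
Point elasticity E = (dq/dP_x)·(P_x/q) = -17.4718 × 11.6/249.6724 ≈ -0.812.
|E| < 1, so demand is inelastic at this price.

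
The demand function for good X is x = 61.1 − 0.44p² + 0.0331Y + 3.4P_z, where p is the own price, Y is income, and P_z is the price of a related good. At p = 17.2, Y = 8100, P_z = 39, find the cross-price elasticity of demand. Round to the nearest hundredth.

0.40

Substituting, x = 61.1 − 0.44(17.2)² + 0.0331(8100) + 3.4(39) = 61.1 − 130.1696 + 268.11 + 132.6 = 331.6404.
∂x/∂P_z = +3.4, so E_xy = 3.4·(39/331.6404) ≈ 0.40.
E_xy > 0: the goods are substitutes.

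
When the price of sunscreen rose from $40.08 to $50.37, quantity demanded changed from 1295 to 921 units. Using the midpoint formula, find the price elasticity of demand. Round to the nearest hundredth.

-1.48

%ΔQ = (921 − 1295)/[(1295 + 921)/2] = -374/1108 ≈ -0.3375.
%Δp = (50.37 − 40.08)/[(40.08 + 50.37)/2] = 10.29/45.225 ≈ 0.2275.
Arc elasticity E = %ΔQ/%Δp ≈ -0.3375/0.2275 ≈ -1.48.
|E| > 1: demand is elastic over this range.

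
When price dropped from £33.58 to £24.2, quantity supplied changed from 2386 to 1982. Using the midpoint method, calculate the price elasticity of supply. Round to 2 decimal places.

0.57

%ΔQ = (1982 − 2386)/[(2386 + 1982)/2] = -404/2184 ≈ -0.1850.
%Δp = (24.2 − 33.58)/[(33.58 + 24.2)/2] = -9.38/28.89 ≈ -0.3247.
Arc elasticity E = %ΔQ/%Δp ≈ -0.1850/-0.3247 ≈ 0.57.
|E| < 1: supply is inelastic over this range.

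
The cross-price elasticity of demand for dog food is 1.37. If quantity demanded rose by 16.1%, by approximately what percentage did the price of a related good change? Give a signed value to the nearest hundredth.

%ΔQ ≈ E × %ΔP_y ⇒ %ΔP_y = %ΔQ / E = (16.1%)/(1.37) ≈ 11.75%.

11.75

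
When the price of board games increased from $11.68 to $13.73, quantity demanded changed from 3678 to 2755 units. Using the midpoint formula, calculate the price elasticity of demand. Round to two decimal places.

%ΔQ = (2755 − 3678)/[(3678 + 2755)/2] = -923/3216.5 ≈ -0.2870.
%Δp = (13.73 − 11.68)/[(11.68 + 13.73)/2] = 2.05/12.705 ≈ 0.1614.
Arc elasticity E = %ΔQ/%Δp ≈ -0.2870/0.1614 ≈ -1.78.
|E| > 1: demand is elastic over this range.

-1.78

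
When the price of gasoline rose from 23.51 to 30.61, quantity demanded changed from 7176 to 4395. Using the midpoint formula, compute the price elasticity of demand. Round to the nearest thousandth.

-1.832

%Δq = (4395 − 7176)/[(7176 + 4395)/2] = -2781/5785.5 ≈ -0.4807.
%Δp = (30.61 − 23.51)/[(23.51 + 30.61)/2] = 7.1/27.06 ≈ 0.2624.
Arc elasticity E = %Δq/%Δp ≈ -0.4807/0.2624 ≈ -1.832.
|E| > 1: demand is elastic over this range.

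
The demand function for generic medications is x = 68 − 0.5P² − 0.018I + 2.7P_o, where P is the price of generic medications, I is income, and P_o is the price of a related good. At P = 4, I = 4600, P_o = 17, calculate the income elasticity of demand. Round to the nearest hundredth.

Substituting, x = 68 − 0.5(4)² − 0.018(4600) + 2.7(17) = 68 − 8 − 82.8 + 45.9 = 23.1.
∂x/∂I = −0.018, so E_I = -0.018·(4600/23.1) ≈ -3.58.
E_I < 0: inferior good.

-3.58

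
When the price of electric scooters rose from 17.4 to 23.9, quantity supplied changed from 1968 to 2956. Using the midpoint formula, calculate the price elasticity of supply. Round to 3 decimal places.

1.275

%Δq = (2956 − 1968)/[(1968 + 2956)/2] = 988/2462 ≈ 0.4013.
%ΔP = (23.9 − 17.4)/[(17.4 + 23.9)/2] = 6.5/20.65 ≈ 0.3148.
Arc elasticity E = %Δq/%ΔP ≈ 0.4013/0.3148 ≈ 1.275.
|E| > 1: supply is elastic over this range.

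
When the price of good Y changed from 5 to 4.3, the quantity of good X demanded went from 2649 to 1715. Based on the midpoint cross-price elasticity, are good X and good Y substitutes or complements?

%ΔQ_x = (1715 − 2649)/[(2649+1715)/2] = -934/2182 ≈ -0.4280.
%ΔP_y = (4.3 − 5)/[(5+4.3)/2] ≈ -0.1505.
E_xy = -0.4280/-0.1505 ≈ 2.843.
E_xy > 0, so the goods are substitutes.

substitutes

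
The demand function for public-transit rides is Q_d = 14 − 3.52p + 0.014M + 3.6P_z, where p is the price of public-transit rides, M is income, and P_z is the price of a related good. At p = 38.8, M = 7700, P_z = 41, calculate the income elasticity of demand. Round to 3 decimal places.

Evaluating quantity at (p, M, P_z) gives Q_d = 14 − 3.52(38.8) + 0.014(7700) + 3.6(41) = 14 − 136.576 + 107.8 + 147.6 = 132.824.
∂Q_d/∂M = +0.014, so E_I = 0.014·(7700/132.824) ≈ 0.812.
E_I ∈ (0,1): normal good (necessity).

0.812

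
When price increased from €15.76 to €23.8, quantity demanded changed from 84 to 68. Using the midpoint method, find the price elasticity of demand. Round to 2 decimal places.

-0.52

%ΔQ = (68 − 84)/[(84 + 68)/2] = -16/76 ≈ -0.2105.
%Δp = (23.8 − 15.76)/[(15.76 + 23.8)/2] = 8.04/19.78 ≈ 0.4065.
Arc elasticity E = %ΔQ/%Δp ≈ -0.2105/0.4065 ≈ -0.52.
|E| < 1: demand is inelastic over this range.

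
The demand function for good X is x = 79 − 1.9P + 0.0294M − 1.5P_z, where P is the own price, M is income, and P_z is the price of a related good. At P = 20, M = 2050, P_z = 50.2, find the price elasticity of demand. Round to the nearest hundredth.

-1.46

Evaluating quantity at (P, M, P_z) gives x = 79 − 1.9(20) + 0.0294(2050) − 1.5(50.2) = 79 − 38 + 60.27 − 75.3 = 25.97.
∂x/∂P = −1.9, so E_p = (−1.9)·(20/25.97) ≈ -1.46.
|E_p| > 1: demand is elastic.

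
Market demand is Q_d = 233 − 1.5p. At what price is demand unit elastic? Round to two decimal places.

For linear demand Q_d = a − bp, E = −bp/(a − bp). |E| = 1 ⇒ bp = a − bp ⇒ p = a/(2b).
p = 233/(2·1.5) ≈ 77.67.

77.67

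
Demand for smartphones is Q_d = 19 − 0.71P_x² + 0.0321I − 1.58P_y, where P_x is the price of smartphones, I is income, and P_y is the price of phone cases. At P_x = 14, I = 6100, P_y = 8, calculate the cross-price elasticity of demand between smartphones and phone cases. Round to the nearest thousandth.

Evaluating quantity at (P_x, I, P_y) gives Q_d = 19 − 0.71(14)² + 0.0321(6100) − 1.58(8) = 19 − 139.16 + 195.81 − 12.64 = 63.01.
∂Q_d/∂P_y = −1.58, so E_xy = -1.58·(8/63.01) ≈ -0.201.
E_xy < 0: the goods are complements.

-0.201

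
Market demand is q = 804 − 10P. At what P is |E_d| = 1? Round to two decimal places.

For linear demand q = a − bP, E = −bP/(a − bP). |E| = 1 ⇒ bP = a − bP ⇒ P = a/(2b).
P = 804/(2·10) = 40.20.

40.20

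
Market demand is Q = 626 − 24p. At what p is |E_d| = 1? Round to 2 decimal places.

13.04

For linear demand Q = a − bp, E = −bp/(a − bp). |E| = 1 ⇒ bp = a − bp ⇒ p = a/(2b).
p = 626/(2·24) ≈ 13.04.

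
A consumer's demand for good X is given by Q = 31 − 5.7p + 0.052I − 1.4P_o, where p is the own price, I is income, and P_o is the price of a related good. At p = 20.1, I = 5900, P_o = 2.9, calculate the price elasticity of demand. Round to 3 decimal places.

-0.523

First evaluate Q: 31 − 5.7(20.1) + 0.052(5900) − 1.4(2.9) = 31 − 114.57 + 306.8 − 4.06 = 219.17.
∂Q/∂p = −5.7, so E_p = (−5.7)·(20.1/219.17) ≈ -0.523.
|E_p| < 1: demand is inelastic.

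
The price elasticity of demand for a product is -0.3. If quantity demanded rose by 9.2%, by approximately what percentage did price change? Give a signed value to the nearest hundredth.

-30.67

%ΔQ ≈ E × %ΔP ⇒ %ΔP = %ΔQ / E = (9.2%)/(-0.3) ≈ -30.67%.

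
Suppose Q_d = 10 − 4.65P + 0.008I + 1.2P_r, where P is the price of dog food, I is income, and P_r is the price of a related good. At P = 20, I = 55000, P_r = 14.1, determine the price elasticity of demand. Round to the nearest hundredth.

Evaluating quantity at (P, I, P_r) gives Q_d = 10 − 4.65(20) + 0.008(55000) + 1.2(14.1) = 10 − 93 + 440 + 16.92 = 373.92.
∂Q_d/∂P = −4.65, so E_p = (−4.65)·(20/373.92) ≈ -0.25.
|E_p| < 1: demand is inelastic.

-0.25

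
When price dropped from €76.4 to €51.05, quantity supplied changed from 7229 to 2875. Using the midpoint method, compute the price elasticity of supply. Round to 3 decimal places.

2.166

%Δq = (2875 − 7229)/[(7229 + 2875)/2] = -4354/5052 ≈ -0.8618.
%ΔP = (51.05 − 76.4)/[(76.4 + 51.05)/2] = -25.35/63.725 ≈ -0.3978.
Arc elasticity E = %Δq/%ΔP ≈ -0.8618/-0.3978 ≈ 2.166.
|E| > 1: supply is elastic over this range.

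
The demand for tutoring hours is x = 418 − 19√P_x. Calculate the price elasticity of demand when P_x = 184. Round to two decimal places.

-0.80

At P_x = 184, x = 160.2715.
dx/dP_x = −19/(2√P_x) = −19/(2·13.5647).
Point elasticity E = (dx/dP_x)·(P_x/x) = -0.7003 × 184/160.2715 ≈ -0.80.
|E| < 1, so demand is inelastic at this price.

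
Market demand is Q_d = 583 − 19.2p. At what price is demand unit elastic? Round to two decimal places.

For linear demand Q_d = a − bp, E = −bp/(a − bp). |E| = 1 ⇒ bp = a − bp ⇒ p = a/(2b).
p = 583/(2·19.2) ≈ 15.18.

15.18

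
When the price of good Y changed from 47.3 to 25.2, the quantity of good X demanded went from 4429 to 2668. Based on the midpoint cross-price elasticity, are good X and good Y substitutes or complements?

%ΔQ_x = (2668 − 4429)/[(4429+2668)/2] = -1761/3548.5 ≈ -0.4963.
%ΔP_y = (25.2 − 47.3)/[(47.3+25.2)/2] ≈ -0.6097.
E_xy = -0.4963/-0.6097 ≈ 0.814.
E_xy > 0, so the goods are substitutes.

substitutes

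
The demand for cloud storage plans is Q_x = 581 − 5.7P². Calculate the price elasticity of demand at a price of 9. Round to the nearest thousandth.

-7.740

At P = 9, Q_x = 119.3.
dQ_x/dP = −2·5.7·P = −102.6.
Point elasticity E = (dQ_x/dP)·(P/Q_x) = -102.6 × 9/119.3 ≈ -7.740.
|E| > 1, so demand is elastic at this price.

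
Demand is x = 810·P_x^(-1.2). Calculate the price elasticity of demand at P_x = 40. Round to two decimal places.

For a Cobb–Douglas (constant-elasticity) form x = A·P_x^α·…, the elasticity with respect to P_x equals the exponent α at every point.
Here the exponent on P_x is -1.2, so the price elasticity of demand is -1.20.

-1.20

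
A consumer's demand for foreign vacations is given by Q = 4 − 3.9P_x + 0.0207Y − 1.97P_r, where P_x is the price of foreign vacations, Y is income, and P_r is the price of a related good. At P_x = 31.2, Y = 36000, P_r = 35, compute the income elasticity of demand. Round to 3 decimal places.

1.334

At the given point, Q = 4 − 3.9(31.2) + 0.0207(36000) − 1.97(35) = 4 − 121.68 + 745.2 − 68.95 = 558.57.
∂Q/∂Y = +0.0207, so E_I = 0.0207·(36000/558.57) ≈ 1.334.
E_I > 1: normal good (luxury).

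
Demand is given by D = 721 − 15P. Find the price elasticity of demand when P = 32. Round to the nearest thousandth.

At P = 32, D = 241.
dD/dP = −15.
Point elasticity E = (dD/dP)·(P/D) = -15 × 32/241 ≈ -1.992.
|E| > 1, so demand is elastic at this price.

-1.992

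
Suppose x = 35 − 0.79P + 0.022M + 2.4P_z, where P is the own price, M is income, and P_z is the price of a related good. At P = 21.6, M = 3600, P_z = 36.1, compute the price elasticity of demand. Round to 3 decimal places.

-0.093

Substituting, x = 35 − 0.79(21.6) + 0.022(3600) + 2.4(36.1) = 35 − 17.064 + 79.2 + 86.64 = 183.776.
∂x/∂P = −0.79, so E_p = (−0.79)·(21.6/183.776) ≈ -0.093.
|E_p| < 1: demand is inelastic.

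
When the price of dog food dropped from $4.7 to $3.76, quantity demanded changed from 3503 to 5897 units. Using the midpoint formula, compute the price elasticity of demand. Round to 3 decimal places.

-2.292

%Δq = (5897 − 3503)/[(3503 + 5897)/2] = 2394/4700 ≈ 0.5094.
%ΔP = (3.76 − 4.7)/[(4.7 + 3.76)/2] = -0.94/4.23 ≈ -0.2222.
Arc elasticity E = %Δq/%ΔP ≈ 0.5094/-0.2222 ≈ -2.292.
|E| > 1: demand is elastic over this range.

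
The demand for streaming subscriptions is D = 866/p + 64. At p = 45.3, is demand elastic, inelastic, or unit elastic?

At p = 45.3, D = 83.117.
dD/dp = −866/p² = −0.422.
Point elasticity E = (dD/dp)·(p/D) = -0.422 × 45.3/83.117 ≈ -0.230.
|E| ≈ 0.230 < 1, so demand is inelastic.

inelastic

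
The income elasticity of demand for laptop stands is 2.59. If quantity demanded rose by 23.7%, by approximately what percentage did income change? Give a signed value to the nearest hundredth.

9.15

%ΔQ ≈ E × %ΔI ⇒ %ΔI = %ΔQ / E = (23.7%)/(2.59) ≈ 9.15%.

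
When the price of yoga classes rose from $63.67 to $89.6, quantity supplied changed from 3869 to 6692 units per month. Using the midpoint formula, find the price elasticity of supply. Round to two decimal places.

%ΔQ = (6692 − 3869)/[(3869 + 6692)/2] = 2823/5280.5 ≈ 0.5346.
%Δp = (89.6 − 63.67)/[(63.67 + 89.6)/2] = 25.93/76.635 ≈ 0.3384.
Arc elasticity E = %ΔQ/%Δp ≈ 0.5346/0.3384 ≈ 1.58.
|E| > 1: supply is elastic over this range.

1.58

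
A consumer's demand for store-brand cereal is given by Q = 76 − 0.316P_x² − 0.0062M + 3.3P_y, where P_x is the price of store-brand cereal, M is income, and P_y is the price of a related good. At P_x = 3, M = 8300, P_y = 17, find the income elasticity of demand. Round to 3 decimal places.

-0.661

First evaluate Q: 76 − 0.316(3)² − 0.0062(8300) + 3.3(17) = 76 − 2.844 − 51.46 + 56.1 = 77.796.
∂Q/∂M = −0.0062, so E_I = -0.0062·(8300/77.796) ≈ -0.661.
E_I < 0: inferior good.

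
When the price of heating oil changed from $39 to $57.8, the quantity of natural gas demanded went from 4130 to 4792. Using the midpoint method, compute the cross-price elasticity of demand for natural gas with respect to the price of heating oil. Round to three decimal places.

%ΔQ_x = (4792 − 4130)/[(4130+4792)/2] = 662/4461 ≈ 0.1484.
%ΔP_y = (57.8 − 39)/[(39+57.8)/2] ≈ 0.3884.
E_xy = 0.1484/0.3884 ≈ 0.382.
E_xy > 0, so natural gas and heating oil are substitutes.

0.382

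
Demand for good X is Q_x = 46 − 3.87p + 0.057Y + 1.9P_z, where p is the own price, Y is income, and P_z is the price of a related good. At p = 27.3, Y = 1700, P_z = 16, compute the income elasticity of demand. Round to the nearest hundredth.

First evaluate Q_x: 46 − 3.87(27.3) + 0.057(1700) + 1.9(16) = 46 − 105.651 + 96.9 + 30.4 = 67.649.
∂Q_x/∂Y = +0.057, so E_I = 0.057·(1700/67.649) ≈ 1.43.
E_I > 1: normal good (luxury).

1.43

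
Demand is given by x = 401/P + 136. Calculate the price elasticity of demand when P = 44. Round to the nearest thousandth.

-0.063

At P = 44, x = 145.1136.
dx/dP = −401/P² = −0.2071.
Point elasticity E = (dx/dP)·(P/x) = -0.2071 × 44/145.1136 ≈ -0.063.
|E| < 1, so demand is inelastic at this price.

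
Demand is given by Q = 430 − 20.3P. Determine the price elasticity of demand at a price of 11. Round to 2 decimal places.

At P = 11, Q = 206.7.
dQ/dP = −20.3.
Point elasticity E = (dQ/dP)·(P/Q) = -20.3 × 11/206.7 ≈ -1.08.
|E| > 1, so demand is elastic at this price.

-1.08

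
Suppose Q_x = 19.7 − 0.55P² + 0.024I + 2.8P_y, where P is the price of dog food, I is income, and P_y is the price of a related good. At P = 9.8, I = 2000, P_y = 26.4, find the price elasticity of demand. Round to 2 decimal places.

Evaluating quantity at (P, I, P_y) gives Q_x = 19.7 − 0.55(9.8)² + 0.024(2000) + 2.8(26.4) = 19.7 − 52.822 + 48 + 73.92 = 88.798.
∂Q_x/∂P = −2·0.55·P = -10.78, so E_p = -10.78·(9.8/88.798) ≈ -1.19.
|E_p| > 1: demand is elastic.

-1.19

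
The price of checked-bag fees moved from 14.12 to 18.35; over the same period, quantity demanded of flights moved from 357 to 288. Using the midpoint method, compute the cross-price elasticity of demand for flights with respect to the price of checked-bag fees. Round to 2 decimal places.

-0.82

%ΔQ_x = (288 − 357)/[(357+288)/2] = -69/322.5 ≈ -0.2140.
%ΔP_y = (18.35 − 14.12)/[(14.12+18.35)/2] ≈ 0.2605.
E_xy = -0.2140/0.2605 ≈ -0.82.
E_xy < 0, so flights and checked-bag fees are complements.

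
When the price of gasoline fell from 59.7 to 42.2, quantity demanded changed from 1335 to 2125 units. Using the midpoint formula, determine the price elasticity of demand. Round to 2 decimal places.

-1.33

%Δq = (2125 − 1335)/[(1335 + 2125)/2] = 790/1730 ≈ 0.4566.
%ΔP = (42.2 − 59.7)/[(59.7 + 42.2)/2] = -17.5/50.95 ≈ -0.3435.
Arc elasticity E = %Δq/%ΔP ≈ 0.4566/-0.3435 ≈ -1.33.
|E| > 1: demand is elastic over this range.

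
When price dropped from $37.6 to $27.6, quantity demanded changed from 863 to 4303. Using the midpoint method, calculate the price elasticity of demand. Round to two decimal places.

%Δq = (4303 − 863)/[(863 + 4303)/2] = 3440/2583 ≈ 1.3318.
%Δp = (27.6 − 37.6)/[(37.6 + 27.6)/2] = -10/32.6 ≈ -0.3067.
Arc elasticity E = %Δq/%Δp ≈ 1.3318/-0.3067 ≈ -4.34.
|E| > 1: demand is elastic over this range.

-4.34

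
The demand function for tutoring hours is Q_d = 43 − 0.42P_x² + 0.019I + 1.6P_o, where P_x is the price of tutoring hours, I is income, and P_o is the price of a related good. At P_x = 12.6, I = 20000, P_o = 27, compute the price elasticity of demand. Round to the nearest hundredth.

-0.33

First evaluate Q_d: 43 − 0.42(12.6)² + 0.019(20000) + 1.6(27) = 43 − 66.6792 + 380 + 43.2 = 399.5208.
∂Q_d/∂P_x = −2·0.42·P_x = -10.584, so E_p = -10.584·(12.6/399.5208) ≈ -0.33.
|E_p| < 1: demand is inelastic.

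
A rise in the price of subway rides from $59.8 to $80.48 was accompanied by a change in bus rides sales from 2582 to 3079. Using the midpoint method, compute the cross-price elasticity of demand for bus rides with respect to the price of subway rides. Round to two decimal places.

0.60

%ΔQ_x = (3079 − 2582)/[(2582+3079)/2] = 497/2830.5 ≈ 0.1756.
%ΔP_y = (80.48 − 59.8)/[(59.8+80.48)/2] ≈ 0.2948.
E_xy = 0.1756/0.2948 ≈ 0.60.
E_xy > 0, so bus rides and subway rides are substitutes.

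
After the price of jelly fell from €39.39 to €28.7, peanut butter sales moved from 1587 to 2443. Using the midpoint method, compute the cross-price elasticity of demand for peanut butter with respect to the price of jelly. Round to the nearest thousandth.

-1.353

%ΔQ_x = (2443 − 1587)/[(1587+2443)/2] = 856/2015 ≈ 0.4248.
%ΔP_y = (28.7 − 39.39)/[(39.39+28.7)/2] ≈ -0.3140.
E_xy = 0.4248/-0.3140 ≈ -1.353.
E_xy < 0, so peanut butter and jelly are complements.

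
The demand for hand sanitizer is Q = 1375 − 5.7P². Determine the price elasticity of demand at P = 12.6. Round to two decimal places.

At P = 12.6, Q = 470.068.
dQ/dP = −2·5.7·P = −143.64.
Point elasticity E = (dQ/dP)·(P/Q) = -143.64 × 12.6/470.068 ≈ -3.85.
|E| > 1, so demand is elastic at this price.

-3.85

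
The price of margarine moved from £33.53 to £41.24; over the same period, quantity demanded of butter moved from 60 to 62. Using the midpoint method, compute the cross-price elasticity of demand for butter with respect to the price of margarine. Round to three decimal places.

%ΔQ_x = (62 − 60)/[(60+62)/2] = 2/61 ≈ 0.0328.
%ΔP_y = (41.24 − 33.53)/[(33.53+41.24)/2] ≈ 0.2062.
E_xy = 0.0328/0.2062 ≈ 0.159.
E_xy > 0, so butter and margarine are substitutes.

0.159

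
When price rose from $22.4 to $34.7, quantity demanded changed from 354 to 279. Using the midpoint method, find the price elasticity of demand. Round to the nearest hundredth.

%Δq = (279 − 354)/[(354 + 279)/2] = -75/316.5 ≈ -0.2370.
%ΔP = (34.7 − 22.4)/[(22.4 + 34.7)/2] = 12.3/28.55 ≈ 0.4308.
Arc elasticity E = %Δq/%ΔP ≈ -0.2370/0.4308 ≈ -0.55.
|E| < 1: demand is inelastic over this range.

-0.55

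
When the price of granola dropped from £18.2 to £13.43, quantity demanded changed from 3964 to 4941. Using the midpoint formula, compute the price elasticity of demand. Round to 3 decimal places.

-0.728

%ΔQ = (4941 − 3964)/[(3964 + 4941)/2] = 977/4452.5 ≈ 0.2194.
%Δp = (13.43 − 18.2)/[(18.2 + 13.43)/2] = -4.77/15.815 ≈ -0.3016.
Arc elasticity E = %ΔQ/%Δp ≈ 0.2194/-0.3016 ≈ -0.728.
|E| < 1: demand is inelastic over this range.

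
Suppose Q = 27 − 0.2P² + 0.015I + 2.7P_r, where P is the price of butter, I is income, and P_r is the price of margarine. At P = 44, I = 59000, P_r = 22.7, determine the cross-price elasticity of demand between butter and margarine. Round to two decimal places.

Q = 27 − 0.2(44)² + 0.015(59000) + 2.7(22.7) = 27 − 387.2 + 885 + 61.29 = 586.09.
∂Q/∂P_r = +2.7, so E_xy = 2.7·(22.7/586.09) ≈ 0.10.
E_xy > 0: the goods are substitutes.

0.10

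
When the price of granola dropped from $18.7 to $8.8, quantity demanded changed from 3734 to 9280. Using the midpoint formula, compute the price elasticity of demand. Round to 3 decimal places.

%Δq = (9280 − 3734)/[(3734 + 9280)/2] = 5546/6507 ≈ 0.8523.
%ΔP = (8.8 − 18.7)/[(18.7 + 8.8)/2] = -9.9/13.75 ≈ -0.7200.
Arc elasticity E = %Δq/%ΔP ≈ 0.8523/-0.7200 ≈ -1.184.
|E| > 1: demand is elastic over this range.

-1.184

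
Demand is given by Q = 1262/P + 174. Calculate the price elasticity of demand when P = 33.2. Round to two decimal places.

-0.18

At P = 33.2, Q = 212.012.
dQ/dP = −1262/P² = −1.1449.
Point elasticity E = (dQ/dP)·(P/Q) = -1.1449 × 33.2/212.012 ≈ -0.18.
|E| < 1, so demand is inelastic at this price.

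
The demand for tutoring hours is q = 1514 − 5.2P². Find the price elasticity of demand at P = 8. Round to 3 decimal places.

-0.563

At P = 8, q = 1181.2.
dq/dP = −2·5.2·P = −83.2.
Point elasticity E = (dq/dP)·(P/q) = -83.2 × 8/1181.2 ≈ -0.563.
|E| < 1, so demand is inelastic at this price.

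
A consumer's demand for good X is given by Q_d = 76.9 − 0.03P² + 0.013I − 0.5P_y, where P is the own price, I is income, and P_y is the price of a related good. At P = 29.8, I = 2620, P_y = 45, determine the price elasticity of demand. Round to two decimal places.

Q_d = 76.9 − 0.03(29.8)² + 0.013(2620) − 0.5(45) = 76.9 − 26.6412 + 34.06 − 22.5 = 61.8188.
∂Q_d/∂P = −2·0.03·P = -1.788, so E_p = -1.788·(29.8/61.8188) ≈ -0.86.
|E_p| < 1: demand is inelastic.

-0.86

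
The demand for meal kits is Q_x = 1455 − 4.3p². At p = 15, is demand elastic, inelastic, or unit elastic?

At p = 15, Q_x = 487.5.
dQ_x/dp = −2·4.3·p = −129.
Point elasticity E = (dQ_x/dp)·(p/Q_x) = -129 × 15/487.5 ≈ -3.969.
|E| ≈ 3.969 > 1, so demand is elastic.

elastic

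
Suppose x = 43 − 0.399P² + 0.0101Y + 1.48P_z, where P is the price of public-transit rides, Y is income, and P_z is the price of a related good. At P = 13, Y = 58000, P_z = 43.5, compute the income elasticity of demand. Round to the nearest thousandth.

0.936

Substituting, x = 43 − 0.399(13)² + 0.0101(58000) + 1.48(43.5) = 43 − 67.431 + 585.8 + 64.38 = 625.749.
∂x/∂Y = +0.0101, so E_I = 0.0101·(58000/625.749) ≈ 0.936.
E_I ∈ (0,1): normal good (necessity).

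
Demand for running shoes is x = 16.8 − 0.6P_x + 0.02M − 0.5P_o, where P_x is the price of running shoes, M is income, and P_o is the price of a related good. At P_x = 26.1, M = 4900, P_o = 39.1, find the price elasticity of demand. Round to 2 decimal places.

At the given point, x = 16.8 − 0.6(26.1) + 0.02(4900) − 0.5(39.1) = 16.8 − 15.66 + 98 − 19.55 = 79.59.
∂x/∂P_x = −0.6, so E_p = (−0.6)·(26.1/79.59) ≈ -0.20.
|E_p| < 1: demand is inelastic.

-0.20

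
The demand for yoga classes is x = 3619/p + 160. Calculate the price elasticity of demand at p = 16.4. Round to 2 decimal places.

-0.58

At p = 16.4, x = 380.6707.
dx/dp = −3619/p² = −13.4555.
Point elasticity E = (dx/dp)·(p/x) = -13.4555 × 16.4/380.6707 ≈ -0.58.
|E| < 1, so demand is inelastic at this price.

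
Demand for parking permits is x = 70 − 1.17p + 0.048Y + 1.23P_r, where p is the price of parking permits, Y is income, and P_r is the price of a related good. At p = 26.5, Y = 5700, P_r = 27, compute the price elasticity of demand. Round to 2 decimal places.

At the given point, x = 70 − 1.17(26.5) + 0.048(5700) + 1.23(27) = 70 − 31.005 + 273.6 + 33.21 = 345.805.
∂x/∂p = −1.17, so E_p = (−1.17)·(26.5/345.805) ≈ -0.09.
|E_p| < 1: demand is inelastic.

-0.09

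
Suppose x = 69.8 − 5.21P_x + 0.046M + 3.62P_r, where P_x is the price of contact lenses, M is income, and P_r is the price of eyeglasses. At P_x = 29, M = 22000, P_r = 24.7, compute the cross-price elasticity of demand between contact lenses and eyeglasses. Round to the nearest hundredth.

Substituting, x = 69.8 − 5.21(29) + 0.046(22000) + 3.62(24.7) = 69.8 − 151.09 + 1012 + 89.414 = 1020.124.
∂x/∂P_r = +3.62, so E_xy = 3.62·(24.7/1020.124) ≈ 0.09.
E_xy > 0: the goods are substitutes.

0.09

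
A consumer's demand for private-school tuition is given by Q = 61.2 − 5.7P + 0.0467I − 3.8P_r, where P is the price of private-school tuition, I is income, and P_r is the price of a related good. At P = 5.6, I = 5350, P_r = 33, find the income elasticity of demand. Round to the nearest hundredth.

1.63

Q = 61.2 − 5.7(5.6) + 0.0467(5350) − 3.8(33) = 61.2 − 31.92 + 249.845 − 125.4 = 153.725.
∂Q/∂I = +0.0467, so E_I = 0.0467·(5350/153.725) ≈ 1.63.
E_I > 1: normal good (luxury).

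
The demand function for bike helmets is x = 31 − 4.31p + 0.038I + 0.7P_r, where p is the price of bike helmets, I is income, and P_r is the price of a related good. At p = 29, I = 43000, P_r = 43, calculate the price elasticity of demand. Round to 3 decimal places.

First evaluate x: 31 − 4.31(29) + 0.038(43000) + 0.7(43) = 31 − 124.99 + 1634 + 30.1 = 1570.11.
∂x/∂p = −4.31, so E_p = (−4.31)·(29/1570.11) ≈ -0.080.
|E_p| < 1: demand is inelastic.

-0.080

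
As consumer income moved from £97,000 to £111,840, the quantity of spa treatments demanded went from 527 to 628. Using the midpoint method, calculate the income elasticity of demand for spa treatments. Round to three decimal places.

%ΔQ = (628 − 527)/[(527+628)/2] = 101/577.5 ≈ 0.1749.
%ΔI = (111,840 − 97,000)/[(97,000+111,840)/2] = 14840/104420 ≈ 0.1421.
E_I = %ΔQ/%ΔI ≈ 1.231.
E_I > 1: normal good (luxury).

1.231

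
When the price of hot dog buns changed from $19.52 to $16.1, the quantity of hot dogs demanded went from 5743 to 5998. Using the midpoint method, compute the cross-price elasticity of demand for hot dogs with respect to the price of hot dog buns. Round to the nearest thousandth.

-0.226

%ΔQ_x = (5998 − 5743)/[(5743+5998)/2] = 255/5870.5 ≈ 0.0434.
%ΔP_y = (16.1 − 19.52)/[(19.52+16.1)/2] ≈ -0.1920.
E_xy = 0.0434/-0.1920 ≈ -0.226.
E_xy < 0, so hot dogs and hot dog buns are complements.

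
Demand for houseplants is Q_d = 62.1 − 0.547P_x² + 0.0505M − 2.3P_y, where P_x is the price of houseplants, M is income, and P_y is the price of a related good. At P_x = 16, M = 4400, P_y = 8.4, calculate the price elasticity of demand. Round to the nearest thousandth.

Substituting, Q_d = 62.1 − 0.547(16)² + 0.0505(4400) − 2.3(8.4) = 62.1 − 140.032 + 222.2 − 19.32 = 124.948.
∂Q_d/∂P_x = −2·0.547·P_x = -17.504, so E_p = -17.504·(16/124.948) ≈ -2.241.
|E_p| > 1: demand is elastic.

-2.241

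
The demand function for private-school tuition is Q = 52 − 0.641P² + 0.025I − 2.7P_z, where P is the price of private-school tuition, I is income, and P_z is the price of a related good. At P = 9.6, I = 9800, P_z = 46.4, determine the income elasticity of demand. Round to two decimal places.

2.17

Evaluating quantity at (P, I, P_z) gives Q = 52 − 0.641(9.6)² + 0.025(9800) − 2.7(46.4) = 52 − 59.0746 + 245 − 125.28 = 112.6454.
∂Q/∂I = +0.025, so E_I = 0.025·(9800/112.6454) ≈ 2.17.
E_I > 1: normal good (luxury).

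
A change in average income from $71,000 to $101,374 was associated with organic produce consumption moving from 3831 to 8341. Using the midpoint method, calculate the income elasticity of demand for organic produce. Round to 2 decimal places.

2.10

%ΔQ = (8341 − 3831)/[(3831+8341)/2] = 4510/6086 ≈ 0.7410.
%ΔI = (101,374 − 71,000)/[(71,000+101,374)/2] = 30374/86187 ≈ 0.3524.
E_I = %ΔQ/%ΔI ≈ 2.10.
E_I > 1: normal good (luxury).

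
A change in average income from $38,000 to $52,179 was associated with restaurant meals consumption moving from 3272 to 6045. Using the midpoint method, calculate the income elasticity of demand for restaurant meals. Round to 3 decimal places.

%ΔQ = (6045 − 3272)/[(3272+6045)/2] = 2773/4658.5 ≈ 0.5953.
%ΔI = (52,179 − 38,000)/[(38,000+52,179)/2] = 14179/45089.5 ≈ 0.3145.
E_I = %ΔQ/%ΔI ≈ 1.893.
E_I > 1: normal good (luxury).

1.893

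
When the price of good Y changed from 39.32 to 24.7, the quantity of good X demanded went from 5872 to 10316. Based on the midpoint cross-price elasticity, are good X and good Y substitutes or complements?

%ΔQ_x = (10316 − 5872)/[(5872+10316)/2] = 4444/8094 ≈ 0.5490.
%ΔP_y = (24.7 − 39.32)/[(39.32+24.7)/2] ≈ -0.4567.
E_xy = 0.5490/-0.4567 ≈ -1.202.
E_xy < 0, so the goods are complements.

complements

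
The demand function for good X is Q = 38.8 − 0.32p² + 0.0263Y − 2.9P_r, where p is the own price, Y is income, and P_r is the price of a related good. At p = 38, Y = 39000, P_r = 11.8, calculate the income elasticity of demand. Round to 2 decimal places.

First evaluate Q: 38.8 − 0.32(38)² + 0.0263(39000) − 2.9(11.8) = 38.8 − 462.08 + 1025.7 − 34.22 = 568.2.
∂Q/∂Y = +0.0263, so E_I = 0.0263·(39000/568.2) ≈ 1.81.
E_I > 1: normal good (luxury).

1.81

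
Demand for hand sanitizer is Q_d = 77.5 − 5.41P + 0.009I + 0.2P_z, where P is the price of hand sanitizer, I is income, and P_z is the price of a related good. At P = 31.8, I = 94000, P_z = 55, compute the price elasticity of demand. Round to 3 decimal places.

First evaluate Q_d: 77.5 − 5.41(31.8) + 0.009(94000) + 0.2(55) = 77.5 − 172.038 + 846 + 11 = 762.462.
∂Q_d/∂P = −5.41, so E_p = (−5.41)·(31.8/762.462) ≈ -0.226.
|E_p| < 1: demand is inelastic.

-0.226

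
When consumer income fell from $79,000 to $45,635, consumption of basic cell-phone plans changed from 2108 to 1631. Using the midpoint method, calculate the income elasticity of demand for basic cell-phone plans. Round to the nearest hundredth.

0.48

%ΔQ = (1631 − 2108)/[(2108+1631)/2] = -477/1869.5 ≈ -0.2551.
%ΔM = (45,635 − 79,000)/[(79,000+45,635)/2] = -33365/62317.5 ≈ -0.5354.
E_I = %ΔQ/%ΔM ≈ 0.48.
E_I ∈ (0,1): normal good (necessity).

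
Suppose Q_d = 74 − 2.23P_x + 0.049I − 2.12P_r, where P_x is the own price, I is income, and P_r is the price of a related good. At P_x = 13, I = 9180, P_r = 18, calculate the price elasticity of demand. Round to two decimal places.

Substituting, Q_d = 74 − 2.23(13) + 0.049(9180) − 2.12(18) = 74 − 28.99 + 449.82 − 38.16 = 456.67.
∂Q_d/∂P_x = −2.23, so E_p = (−2.23)·(13/456.67) ≈ -0.06.
|E_p| < 1: demand is inelastic.

-0.06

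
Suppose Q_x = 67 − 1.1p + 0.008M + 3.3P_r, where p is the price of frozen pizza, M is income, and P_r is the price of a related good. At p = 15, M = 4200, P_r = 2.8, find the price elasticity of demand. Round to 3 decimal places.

-0.177

Q_x = 67 − 1.1(15) + 0.008(4200) + 3.3(2.8) = 67 − 16.5 + 33.6 + 9.24 = 93.34.
∂Q_x/∂p = −1.1, so E_p = (−1.1)·(15/93.34) ≈ -0.177.
|E_p| < 1: demand is inelastic.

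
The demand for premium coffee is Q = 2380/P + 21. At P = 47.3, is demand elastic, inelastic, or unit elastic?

At P = 47.3, Q = 71.3171.
dQ/dP = −2380/P² = −1.0638.
Point elasticity E = (dQ/dP)·(P/Q) = -1.0638 × 47.3/71.3171 ≈ -0.706.
|E| ≈ 0.706 < 1, so demand is inelastic.

inelastic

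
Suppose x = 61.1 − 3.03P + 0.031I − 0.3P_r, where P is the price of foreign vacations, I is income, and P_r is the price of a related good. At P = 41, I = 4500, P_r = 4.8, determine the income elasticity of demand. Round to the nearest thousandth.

1.862

First evaluate x: 61.1 − 3.03(41) + 0.031(4500) − 0.3(4.8) = 61.1 − 124.23 + 139.5 − 1.44 = 74.93.
∂x/∂I = +0.031, so E_I = 0.031·(4500/74.93) ≈ 1.862.
E_I > 1: normal good (luxury).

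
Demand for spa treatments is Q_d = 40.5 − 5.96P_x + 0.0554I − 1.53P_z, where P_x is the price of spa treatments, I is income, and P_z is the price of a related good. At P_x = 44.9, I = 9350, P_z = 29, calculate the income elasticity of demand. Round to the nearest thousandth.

First evaluate Q_d: 40.5 − 5.96(44.9) + 0.0554(9350) − 1.53(29) = 40.5 − 267.604 + 517.99 − 44.37 = 246.516.
∂Q_d/∂I = +0.0554, so E_I = 0.0554·(9350/246.516) ≈ 2.101.
E_I > 1: normal good (luxury).

2.101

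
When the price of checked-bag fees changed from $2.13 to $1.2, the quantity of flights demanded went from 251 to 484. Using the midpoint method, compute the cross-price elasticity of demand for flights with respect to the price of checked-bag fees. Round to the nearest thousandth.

%ΔQ_x = (484 − 251)/[(251+484)/2] = 233/367.5 ≈ 0.6340.
%ΔP_y = (1.2 − 2.13)/[(2.13+1.2)/2] ≈ -0.5586.
E_xy = 0.6340/-0.5586 ≈ -1.135.
E_xy < 0, so flights and checked-bag fees are complements.

-1.135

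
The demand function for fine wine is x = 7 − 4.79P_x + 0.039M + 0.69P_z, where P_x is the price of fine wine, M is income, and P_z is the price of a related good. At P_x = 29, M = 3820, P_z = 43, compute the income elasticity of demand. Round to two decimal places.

At the given point, x = 7 − 4.79(29) + 0.039(3820) + 0.69(43) = 7 − 138.91 + 148.98 + 29.67 = 46.74.
∂x/∂M = +0.039, so E_I = 0.039·(3820/46.74) ≈ 3.19.
E_I > 1: normal good (luxury).

3.19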